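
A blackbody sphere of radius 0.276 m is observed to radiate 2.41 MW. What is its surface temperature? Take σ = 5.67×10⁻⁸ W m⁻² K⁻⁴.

A = 4πr² = 4π × (0.276)² = 0.957 m².
From P = σAT⁴, T = (P / σA)^(1/4) = (2.41×10^6 / (5.67×10⁻⁸ × 0.957))^(1/4).
T = (4.44×10^13)^(1/4) = 2580 K.

T ≈ 2580 K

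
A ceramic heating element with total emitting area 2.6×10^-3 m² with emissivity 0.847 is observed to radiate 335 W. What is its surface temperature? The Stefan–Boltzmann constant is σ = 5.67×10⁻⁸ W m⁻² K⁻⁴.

T ≈ 1280 K

From P = εσAT⁴, T = (P / εσA)^(1/4) = (335 / (0.847 × 5.67×10⁻⁸ × 2.60×10^-3))^(1/4).
T = (2.68×10^12)^(1/4) = 1280 K.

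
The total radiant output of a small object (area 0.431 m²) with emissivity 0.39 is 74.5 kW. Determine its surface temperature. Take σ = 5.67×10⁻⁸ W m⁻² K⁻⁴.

From P = εσAT⁴, T = (P / εσA)^(1/4) = (74500 / (0.39 × 5.67×10⁻⁸ × 0.431))^(1/4).
T = (7.82×10^12)^(1/4) = 1670 K.

T ≈ 1670 K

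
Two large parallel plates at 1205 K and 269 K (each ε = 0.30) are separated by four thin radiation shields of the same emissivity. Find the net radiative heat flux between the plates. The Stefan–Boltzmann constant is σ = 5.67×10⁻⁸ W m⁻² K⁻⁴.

Each of the 5 gaps contributes resistance (2/ε − 1) = 2/0.30 − 1 = 5.667; total = 28.33.
q = σ(T₁⁴ − T₂⁴) / 28.33 = 5.67×10⁻⁸ × 2.10×10^12 / 28.33 = 4210 W/m².

q ≈ 4210 W/m²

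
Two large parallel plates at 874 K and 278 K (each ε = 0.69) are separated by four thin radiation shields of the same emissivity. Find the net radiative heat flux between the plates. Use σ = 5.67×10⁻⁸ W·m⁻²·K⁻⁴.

q ≈ 3450 W/m²

Each of the 5 gaps contributes resistance (2/ε − 1) = 2/0.69 − 1 = 1.899; total = 9.493.
q = σ(T₁⁴ − T₂⁴) / 9.493 = 5.67×10⁻⁸ × 5.78×10^11 / 9.493 = 3450 W/m².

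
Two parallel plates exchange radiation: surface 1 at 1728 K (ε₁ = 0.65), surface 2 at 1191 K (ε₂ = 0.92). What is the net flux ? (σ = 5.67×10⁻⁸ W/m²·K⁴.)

For two large parallel gray plates, q = σ(T₁⁴ − T₂⁴) / (1/ε₁ + 1/ε₂ − 1).
1/ε₁ + 1/ε₂ − 1 = 1/0.65 + 1/0.92 − 1 = 1.625.
T₁⁴ − T₂⁴ = 8.92×10^12 − 2.01×10^12 = 6.90×10^12 K⁴.
q = 5.67×10⁻⁸ × 6.90×10^12 / 1.625 = 2.41×10^5 W/m².

q ≈ 2.41×10^5 W/m²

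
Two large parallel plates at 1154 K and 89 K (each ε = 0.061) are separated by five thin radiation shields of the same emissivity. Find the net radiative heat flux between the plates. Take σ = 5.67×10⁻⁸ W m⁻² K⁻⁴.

q ≈ 527 W/m²

Each of the 6 gaps contributes resistance (2/ε − 1) = 2/0.061 − 1 = 31.79; total = 190.7.
q = σ(T₁⁴ − T₂⁴) / 190.7 = 5.67×10⁻⁸ × 1.77×10^12 / 190.7 = 527 W/m².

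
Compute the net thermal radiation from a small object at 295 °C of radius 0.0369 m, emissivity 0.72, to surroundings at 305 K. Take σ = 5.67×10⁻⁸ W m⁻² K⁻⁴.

Q ≈ 66.7 W

A = 4πr² = 4π × (0.0369)² = 0.0171 m².
Convert: 295 °C = 568 K.
Q = εσA(T⁴ − T_s⁴). T⁴ − T_s⁴ = (568)⁴ − (305)⁴ = 1.04×10^11 − 8.65×10^9 = 9.54×10^10 K⁴.
Q = 0.72 × 5.67×10⁻⁸ × 0.0171 × 9.54×10^10 = 66.7 W.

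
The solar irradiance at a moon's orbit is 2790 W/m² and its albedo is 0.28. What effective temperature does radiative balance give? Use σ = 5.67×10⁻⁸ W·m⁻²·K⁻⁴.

Power absorbed = (1−a)S·πR²; power emitted = 4πR²σT⁴. Equating and cancelling πR²:
T = ((1−a)S / 4σ)^(1/4) = (2010 / (4 × 5.67×10⁻⁸))^(1/4) = (8.86×10^9)^(1/4).
T = 307 K.

T ≈ 307 K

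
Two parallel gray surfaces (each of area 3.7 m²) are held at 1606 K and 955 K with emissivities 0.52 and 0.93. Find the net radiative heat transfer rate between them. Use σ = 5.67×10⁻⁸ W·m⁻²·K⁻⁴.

Q ≈ 6.11×10^5 W

For two large parallel gray plates, q = σ(T₁⁴ − T₂⁴) / (1/ε₁ + 1/ε₂ − 1).
1/ε₁ + 1/ε₂ − 1 = 1/0.52 + 1/0.93 − 1 = 1.998.
T₁⁴ − T₂⁴ = 6.65×10^12 − 8.32×10^11 = 5.82×10^12 K⁴.
q = 5.67×10⁻⁸ × 5.82×10^12 / 1.998 = 1.65×10^5 W/m².
Q = q·A = 1.65×10^5 × 3.7 = 6.11×10^5 W.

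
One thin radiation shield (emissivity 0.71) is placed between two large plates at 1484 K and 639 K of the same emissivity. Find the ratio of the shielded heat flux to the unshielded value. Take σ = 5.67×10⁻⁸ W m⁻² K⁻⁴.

ratio ≈ 0.500

With N identical shields there are N+1 = 2 gaps in series, each with the same radiative resistance, so the flux falls to 1/(N+1) of its unshielded value.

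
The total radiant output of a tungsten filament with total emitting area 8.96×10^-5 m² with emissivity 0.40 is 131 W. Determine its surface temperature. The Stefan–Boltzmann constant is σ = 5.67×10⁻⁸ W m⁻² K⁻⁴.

From P = εσAT⁴, T = (P / εσA)^(1/4) = (131 / (0.40 × 5.67×10⁻⁸ × 8.96×10^-5))^(1/4).
T = (6.45×10^13)^(1/4) = 2830 K.

T ≈ 2830 K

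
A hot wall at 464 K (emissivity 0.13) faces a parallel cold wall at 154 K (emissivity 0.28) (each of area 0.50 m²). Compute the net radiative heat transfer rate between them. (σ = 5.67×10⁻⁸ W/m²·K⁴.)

For two large parallel gray plates, q = σ(T₁⁴ − T₂⁴) / (1/ε₁ + 1/ε₂ − 1).
1/ε₁ + 1/ε₂ − 1 = 1/0.13 + 1/0.28 − 1 = 10.26.
T₁⁴ − T₂⁴ = 4.64×10^10 − 5.62×10^8 = 4.58×10^10 K⁴.
q = 5.67×10⁻⁸ × 4.58×10^10 / 10.26 = 253 W/m².
Q = q·A = 253 × 0.50 = 126 W.

Q ≈ 126 W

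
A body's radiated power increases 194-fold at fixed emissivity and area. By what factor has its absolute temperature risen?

factor ≈ 3.73

P ∝ T⁴ ⇒ T ∝ P^(1/4), so T scales by (194)^(1/4) = 3.73.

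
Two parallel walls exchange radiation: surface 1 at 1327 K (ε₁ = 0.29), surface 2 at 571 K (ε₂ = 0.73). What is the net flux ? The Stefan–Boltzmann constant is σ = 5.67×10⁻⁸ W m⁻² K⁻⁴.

q ≈ 44500 W/m²

For two large parallel gray plates, q = σ(T₁⁴ − T₂⁴) / (1/ε₁ + 1/ε₂ − 1).
1/ε₁ + 1/ε₂ − 1 = 1/0.29 + 1/0.73 − 1 = 3.818.
T₁⁴ − T₂⁴ = 3.10×10^12 − 1.06×10^11 = 2.99×10^12 K⁴.
q = 5.67×10⁻⁸ × 2.99×10^12 / 3.818 = 44500 W/m².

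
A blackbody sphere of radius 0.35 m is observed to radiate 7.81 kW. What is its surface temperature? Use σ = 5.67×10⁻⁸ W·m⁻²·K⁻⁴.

T ≈ 547 K

A = 4πr² = 4π × (0.35)² = 1.54 m².
From P = σAT⁴, T = (P / σA)^(1/4) = (7810 / (5.67×10⁻⁸ × 1.54))^(1/4).
T = (8.95×10^10)^(1/4) = 547 K.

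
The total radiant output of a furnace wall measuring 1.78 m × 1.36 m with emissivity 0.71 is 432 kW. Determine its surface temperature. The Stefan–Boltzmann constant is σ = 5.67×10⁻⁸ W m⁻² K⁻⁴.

A = 1.78 × 1.36 = 2.42 m².
From P = εσAT⁴, T = (P / εσA)^(1/4) = (4.32×10^5 / (0.71 × 5.67×10⁻⁸ × 2.42))^(1/4).
T = (4.43×10^12)^(1/4) = 1450 K.

T ≈ 1450 K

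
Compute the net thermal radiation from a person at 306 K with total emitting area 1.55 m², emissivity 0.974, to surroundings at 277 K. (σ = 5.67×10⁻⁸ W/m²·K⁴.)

Q = εσA(T⁴ − T_s⁴). T⁴ − T_s⁴ = (306)⁴ − (277)⁴ = 8.77×10^9 − 5.89×10^9 = 2.88×10^9 K⁴.
Q = 0.974 × 5.67×10⁻⁸ × 1.55 × 2.88×10^9 = 247 W.

Q ≈ 247 W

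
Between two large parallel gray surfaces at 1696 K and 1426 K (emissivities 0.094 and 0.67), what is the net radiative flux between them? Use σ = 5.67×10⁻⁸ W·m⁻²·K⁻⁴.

For two large parallel gray plates, q = σ(T₁⁴ − T₂⁴) / (1/ε₁ + 1/ε₂ − 1).
1/ε₁ + 1/ε₂ − 1 = 1/0.094 + 1/0.67 − 1 = 11.13.
T₁⁴ − T₂⁴ = 8.27×10^12 − 4.14×10^12 = 4.14×10^12 K⁴.
q = 5.67×10⁻⁸ × 4.14×10^12 / 11.13 = 21100 W/m².

q ≈ 21100 W/m²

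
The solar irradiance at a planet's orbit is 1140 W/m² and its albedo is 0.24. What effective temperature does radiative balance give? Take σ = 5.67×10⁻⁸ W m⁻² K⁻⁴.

T ≈ 249 K

Power absorbed = (1−a)S·πR²; power emitted = 4πR²σT⁴. Equating and cancelling πR²:
T = ((1−a)S / 4σ)^(1/4) = (866 / (4 × 5.67×10⁻⁸))^(1/4) = (3.82×10^9)^(1/4).
T = 249 K.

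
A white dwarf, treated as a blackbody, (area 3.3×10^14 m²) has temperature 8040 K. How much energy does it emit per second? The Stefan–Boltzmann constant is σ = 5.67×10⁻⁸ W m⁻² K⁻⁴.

P ≈ 7.82×10^22 W

P = σAT⁴ = 5.67×10⁻⁸ × 3.30×10^14 × (8040)⁴ = 5.67×10⁻⁸ × 3.30×10^14 × 4.18×10^15.
P = 7.82×10^22 W.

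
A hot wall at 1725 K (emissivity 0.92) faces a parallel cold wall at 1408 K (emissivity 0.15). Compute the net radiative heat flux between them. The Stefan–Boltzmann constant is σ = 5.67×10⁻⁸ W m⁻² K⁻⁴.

q ≈ 41300 W/m²

For two large parallel gray plates, q = σ(T₁⁴ − T₂⁴) / (1/ε₁ + 1/ε₂ − 1).
1/ε₁ + 1/ε₂ − 1 = 1/0.92 + 1/0.15 − 1 = 6.754.
T₁⁴ − T₂⁴ = 8.85×10^12 − 3.93×10^12 = 4.92×10^12 K⁴.
q = 5.67×10⁻⁸ × 4.92×10^12 / 6.754 = 41300 W/m².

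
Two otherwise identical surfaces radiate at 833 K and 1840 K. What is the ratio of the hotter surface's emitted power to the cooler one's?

P ∝ T⁴, so the ratio is (1840/833)⁴ = (2.209)⁴ = 23.8.

ratio ≈ 23.8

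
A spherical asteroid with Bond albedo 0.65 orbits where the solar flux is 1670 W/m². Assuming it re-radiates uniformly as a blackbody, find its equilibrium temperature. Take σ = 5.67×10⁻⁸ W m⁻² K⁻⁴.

T ≈ 225 K

Power absorbed = (1−a)S·πR²; power emitted = 4πR²σT⁴. Equating and cancelling πR²:
T = ((1−a)S / 4σ)^(1/4) = (584 / (4 × 5.67×10⁻⁸))^(1/4) = (2.58×10^9)^(1/4).
T = 225 K.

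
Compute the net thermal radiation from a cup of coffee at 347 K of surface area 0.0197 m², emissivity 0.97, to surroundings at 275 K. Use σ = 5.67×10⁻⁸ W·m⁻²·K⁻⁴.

Q = εσA(T⁴ − T_s⁴). T⁴ − T_s⁴ = (347)⁴ − (275)⁴ = 1.45×10^10 − 5.72×10^9 = 8.78×10^9 K⁴.
Q = 0.97 × 5.67×10⁻⁸ × 0.0197 × 8.78×10^9 = 9.51 W.

Q ≈ 9.51 W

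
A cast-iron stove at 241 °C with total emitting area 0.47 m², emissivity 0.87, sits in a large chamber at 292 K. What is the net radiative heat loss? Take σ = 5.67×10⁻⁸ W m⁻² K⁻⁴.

Q ≈ 1450 W

Convert: 241 °C = 514 K.
Q = εσA(T⁴ − T_s⁴). T⁴ − T_s⁴ = (514)⁴ − (292)⁴ = 6.98×10^10 − 7.27×10^9 = 6.25×10^10 K⁴.
Q = 0.87 × 5.67×10⁻⁸ × 0.470 × 6.25×10^10 = 1450 W.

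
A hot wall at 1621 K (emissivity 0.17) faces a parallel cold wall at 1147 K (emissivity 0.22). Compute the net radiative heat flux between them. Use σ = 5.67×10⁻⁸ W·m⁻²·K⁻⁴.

For two large parallel gray plates, q = σ(T₁⁴ − T₂⁴) / (1/ε₁ + 1/ε₂ − 1).
1/ε₁ + 1/ε₂ − 1 = 1/0.17 + 1/0.22 − 1 = 9.428.
T₁⁴ − T₂⁴ = 6.90×10^12 − 1.73×10^12 = 5.17×10^12 K⁴.
q = 5.67×10⁻⁸ × 5.17×10^12 / 9.428 = 31100 W/m².

q ≈ 31100 W/m²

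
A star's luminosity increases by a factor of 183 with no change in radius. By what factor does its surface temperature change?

P ∝ T⁴ ⇒ T ∝ P^(1/4), so T scales by (183)^(1/4) = 3.68.

factor ≈ 3.68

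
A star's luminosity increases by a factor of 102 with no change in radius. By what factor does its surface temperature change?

factor ≈ 3.18

P ∝ T⁴ ⇒ T ∝ P^(1/4), so T scales by (102)^(1/4) = 3.18.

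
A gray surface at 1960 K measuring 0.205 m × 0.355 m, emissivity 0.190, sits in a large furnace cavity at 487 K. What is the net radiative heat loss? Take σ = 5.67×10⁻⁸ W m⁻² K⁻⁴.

A = 0.205 × 0.355 = 0.0728 m².
Q = εσA(T⁴ − T_s⁴). T⁴ − T_s⁴ = (1960)⁴ − (487)⁴ = 1.48×10^13 − 5.62×10^10 = 1.47×10^13 K⁴.
Q = 0.190 × 5.67×10⁻⁸ × 0.0728 × 1.47×10^13 = 11500 W.

Q ≈ 11500 W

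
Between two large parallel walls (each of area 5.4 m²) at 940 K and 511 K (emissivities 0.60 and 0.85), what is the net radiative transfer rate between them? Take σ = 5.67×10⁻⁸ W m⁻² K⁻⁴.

Q ≈ 1.18×10^5 W

For two large parallel gray plates, q = σ(T₁⁴ − T₂⁴) / (1/ε₁ + 1/ε₂ − 1).
1/ε₁ + 1/ε₂ − 1 = 1/0.60 + 1/0.85 − 1 = 1.843.
T₁⁴ − T₂⁴ = 7.81×10^11 − 6.82×10^10 = 7.13×10^11 K⁴.
q = 5.67×10⁻⁸ × 7.13×10^11 / 1.843 = 21900 W/m².
Q = q·A = 21900 × 5.4 = 1.18×10^5 W.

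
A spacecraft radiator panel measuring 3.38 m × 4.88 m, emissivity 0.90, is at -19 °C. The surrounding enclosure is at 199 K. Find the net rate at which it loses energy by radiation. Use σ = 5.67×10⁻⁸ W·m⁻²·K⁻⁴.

Q ≈ 2180 W

A = 3.38 × 4.88 = 16.5 m².
Convert: -19 °C = 254 K.
Q = εσA(T⁴ − T_s⁴). T⁴ − T_s⁴ = (254)⁴ − (199)⁴ = 4.16×10^9 − 1.57×10^9 = 2.59×10^9 K⁴.
Q = 0.90 × 5.67×10⁻⁸ × 16.5 × 2.59×10^9 = 2180 W.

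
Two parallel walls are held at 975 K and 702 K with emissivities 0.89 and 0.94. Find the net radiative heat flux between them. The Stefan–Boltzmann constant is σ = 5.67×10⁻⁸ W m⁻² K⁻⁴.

q ≈ 31600 W/m²

For two large parallel gray plates, q = σ(T₁⁴ − T₂⁴) / (1/ε₁ + 1/ε₂ − 1).
1/ε₁ + 1/ε₂ − 1 = 1/0.89 + 1/0.94 − 1 = 1.187.
T₁⁴ − T₂⁴ = 9.04×10^11 − 2.43×10^11 = 6.61×10^11 K⁴.
q = 5.67×10⁻⁸ × 6.61×10^11 / 1.187 = 31600 W/m².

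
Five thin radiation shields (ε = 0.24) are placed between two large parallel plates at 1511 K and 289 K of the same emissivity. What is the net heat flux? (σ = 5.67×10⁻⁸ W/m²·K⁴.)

Each of the 6 gaps contributes resistance (2/ε − 1) = 2/0.24 − 1 = 7.333; total = 44.00.
q = σ(T₁⁴ − T₂⁴) / 44.00 = 5.67×10⁻⁸ × 5.21×10^12 / 44.00 = 6710 W/m².

q ≈ 6710 W/m²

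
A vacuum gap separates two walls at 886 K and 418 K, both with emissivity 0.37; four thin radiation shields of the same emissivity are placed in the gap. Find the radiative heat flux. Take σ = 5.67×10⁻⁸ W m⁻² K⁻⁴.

Each of the 5 gaps contributes resistance (2/ε − 1) = 2/0.37 − 1 = 4.405; total = 22.03.
q = σ(T₁⁴ − T₂⁴) / 22.03 = 5.67×10⁻⁸ × 5.86×10^11 / 22.03 = 1510 W/m².

q ≈ 1510 W/m²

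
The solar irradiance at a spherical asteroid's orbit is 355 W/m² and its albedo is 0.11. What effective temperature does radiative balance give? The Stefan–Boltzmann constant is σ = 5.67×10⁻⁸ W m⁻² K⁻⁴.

T ≈ 193 K

Power absorbed = (1−a)S·πR²; power emitted = 4πR²σT⁴. Equating and cancelling πR²:
T = ((1−a)S / 4σ)^(1/4) = (316 / (4 × 5.67×10⁻⁸))^(1/4) = (1.39×10^9)^(1/4).
T = 193 K.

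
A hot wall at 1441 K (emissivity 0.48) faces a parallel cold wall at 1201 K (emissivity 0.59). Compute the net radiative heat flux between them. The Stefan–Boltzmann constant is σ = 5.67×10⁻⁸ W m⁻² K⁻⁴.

q ≈ 45500 W/m²

For two large parallel gray plates, q = σ(T₁⁴ − T₂⁴) / (1/ε₁ + 1/ε₂ − 1).
1/ε₁ + 1/ε₂ − 1 = 1/0.48 + 1/0.59 − 1 = 2.778.
T₁⁴ − T₂⁴ = 4.31×10^12 − 2.08×10^12 = 2.23×10^12 K⁴.
q = 5.67×10⁻⁸ × 2.23×10^12 / 2.778 = 45500 W/m².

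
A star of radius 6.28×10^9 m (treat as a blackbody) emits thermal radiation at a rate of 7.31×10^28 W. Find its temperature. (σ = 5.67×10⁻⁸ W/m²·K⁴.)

T ≈ 7140 K

A = 4πr² = 4π × (6.28×10^9)² = 4.96×10^20 m².
From P = σAT⁴, T = (P / σA)^(1/4) = (7.31×10^28 / (5.67×10⁻⁸ × 4.96×10^20))^(1/4).
T = (2.60×10^15)^(1/4) = 7140 K.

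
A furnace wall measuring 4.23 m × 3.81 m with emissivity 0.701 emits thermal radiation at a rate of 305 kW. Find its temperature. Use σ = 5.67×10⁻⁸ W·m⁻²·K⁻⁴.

A = 4.23 × 3.81 = 16.1 m².
From P = εσAT⁴, T = (P / εσA)^(1/4) = (3.05×10^5 / (0.701 × 5.67×10⁻⁸ × 16.1))^(1/4).
T = (4.76×10^11)^(1/4) = 831 K.

T ≈ 831 K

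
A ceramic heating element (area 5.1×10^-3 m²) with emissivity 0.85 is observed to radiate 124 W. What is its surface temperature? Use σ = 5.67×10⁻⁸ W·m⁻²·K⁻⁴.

From P = εσAT⁴, T = (P / εσA)^(1/4) = (124 / (0.85 × 5.67×10⁻⁸ × 5.10×10^-3))^(1/4).
T = (5.04×10^11)^(1/4) = 843 K.

T ≈ 843 K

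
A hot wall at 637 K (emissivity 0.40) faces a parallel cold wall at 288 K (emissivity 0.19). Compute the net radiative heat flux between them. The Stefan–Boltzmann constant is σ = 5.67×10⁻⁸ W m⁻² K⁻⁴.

For two large parallel gray plates, q = σ(T₁⁴ − T₂⁴) / (1/ε₁ + 1/ε₂ − 1).
1/ε₁ + 1/ε₂ − 1 = 1/0.40 + 1/0.19 − 1 = 6.763.
T₁⁴ − T₂⁴ = 1.65×10^11 − 6.88×10^9 = 1.58×10^11 K⁴.
q = 5.67×10⁻⁸ × 1.58×10^11 / 6.763 = 1320 W/m².

q ≈ 1320 W/m²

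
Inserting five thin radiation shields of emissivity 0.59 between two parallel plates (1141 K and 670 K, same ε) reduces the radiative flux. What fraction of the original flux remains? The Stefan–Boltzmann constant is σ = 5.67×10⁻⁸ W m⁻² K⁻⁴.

ratio ≈ 0.167

With N identical shields there are N+1 = 6 gaps in series, each with the same radiative resistance, so the flux falls to 1/(N+1) of its unshielded value.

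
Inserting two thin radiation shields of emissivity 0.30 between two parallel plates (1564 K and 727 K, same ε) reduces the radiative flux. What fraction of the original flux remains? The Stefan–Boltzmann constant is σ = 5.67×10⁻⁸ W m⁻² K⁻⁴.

ratio ≈ 0.333

With N identical shields there are N+1 = 3 gaps in series, each with the same radiative resistance, so the flux falls to 1/(N+1) of its unshielded value.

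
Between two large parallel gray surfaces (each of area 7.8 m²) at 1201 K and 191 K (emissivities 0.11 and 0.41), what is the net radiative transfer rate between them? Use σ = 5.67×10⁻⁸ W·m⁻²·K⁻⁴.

Q ≈ 87300 W

For two large parallel gray plates, q = σ(T₁⁴ − T₂⁴) / (1/ε₁ + 1/ε₂ − 1).
1/ε₁ + 1/ε₂ − 1 = 1/0.11 + 1/0.41 − 1 = 10.53.
T₁⁴ − T₂⁴ = 2.08×10^12 − 1.33×10^9 = 2.08×10^12 K⁴.
q = 5.67×10⁻⁸ × 2.08×10^12 / 10.53 = 11200 W/m².
Q = q·A = 11200 × 7.8 = 87300 W.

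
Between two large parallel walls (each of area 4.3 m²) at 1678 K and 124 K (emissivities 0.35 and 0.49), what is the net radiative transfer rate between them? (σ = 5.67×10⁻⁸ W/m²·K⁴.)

Q ≈ 4.96×10^5 W

For two large parallel gray plates, q = σ(T₁⁴ − T₂⁴) / (1/ε₁ + 1/ε₂ − 1).
1/ε₁ + 1/ε₂ − 1 = 1/0.35 + 1/0.49 − 1 = 3.898.
T₁⁴ − T₂⁴ = 7.93×10^12 − 2.36×10^8 = 7.93×10^12 K⁴.
q = 5.67×10⁻⁸ × 7.93×10^12 / 3.898 = 1.15×10^5 W/m².
Q = q·A = 1.15×10^5 × 4.3 = 4.96×10^5 W.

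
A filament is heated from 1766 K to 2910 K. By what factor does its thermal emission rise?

P ∝ T⁴, so the ratio is (2910/1766)⁴ = (1.648)⁴ = 7.37.

ratio ≈ 7.37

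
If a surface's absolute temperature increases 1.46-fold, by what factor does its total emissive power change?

factor ≈ 4.54

P ∝ T⁴, so the power scales as (1.46)⁴ = 4.54.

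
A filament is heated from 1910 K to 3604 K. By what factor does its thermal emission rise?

P ∝ T⁴, so the ratio is (3604/1910)⁴ = (1.887)⁴ = 12.7.

ratio ≈ 12.7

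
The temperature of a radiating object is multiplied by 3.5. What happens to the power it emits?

P ∝ T⁴, so the power scales as (3.5)⁴ = 150.

factor ≈ 150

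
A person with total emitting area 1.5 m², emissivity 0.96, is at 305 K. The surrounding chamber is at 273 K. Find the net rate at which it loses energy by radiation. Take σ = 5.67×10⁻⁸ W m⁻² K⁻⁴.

Q ≈ 253 W

Q = εσA(T⁴ − T_s⁴). T⁴ − T_s⁴ = (305)⁴ − (273)⁴ = 8.65×10^9 − 5.55×10^9 = 3.10×10^9 K⁴.
Q = 0.96 × 5.67×10⁻⁸ × 1.50 × 3.10×10^9 = 253 W.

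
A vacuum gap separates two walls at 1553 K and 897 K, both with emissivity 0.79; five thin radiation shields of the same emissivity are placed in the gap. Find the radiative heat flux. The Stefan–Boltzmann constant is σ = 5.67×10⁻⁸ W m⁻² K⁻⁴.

Each of the 6 gaps contributes resistance (2/ε − 1) = 2/0.79 − 1 = 1.532; total = 9.190.
q = σ(T₁⁴ − T₂⁴) / 9.190 = 5.67×10⁻⁸ × 5.17×10^12 / 9.190 = 31900 W/m².

q ≈ 31900 W/m²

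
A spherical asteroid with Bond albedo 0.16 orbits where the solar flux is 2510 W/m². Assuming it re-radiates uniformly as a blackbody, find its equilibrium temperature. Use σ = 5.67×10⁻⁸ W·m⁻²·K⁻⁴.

Power absorbed = (1−a)S·πR²; power emitted = 4πR²σT⁴. Equating and cancelling πR²:
T = ((1−a)S / 4σ)^(1/4) = (2110 / (4 × 5.67×10⁻⁸))^(1/4) = (9.30×10^9)^(1/4).
T = 311 K.

T ≈ 311 K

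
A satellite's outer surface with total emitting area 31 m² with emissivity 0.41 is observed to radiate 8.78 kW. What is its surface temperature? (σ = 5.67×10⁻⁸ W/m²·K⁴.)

T ≈ 332 K

From P = εσAT⁴, T = (P / εσA)^(1/4) = (8780 / (0.41 × 5.67×10⁻⁸ × 31.0))^(1/4).
T = (1.22×10^10)^(1/4) = 332 K.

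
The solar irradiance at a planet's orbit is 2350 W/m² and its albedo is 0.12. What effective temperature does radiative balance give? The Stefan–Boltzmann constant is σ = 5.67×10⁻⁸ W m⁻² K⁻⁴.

Power absorbed = (1−a)S·πR²; power emitted = 4πR²σT⁴. Equating and cancelling πR²:
T = ((1−a)S / 4σ)^(1/4) = (2070 / (4 × 5.67×10⁻⁸))^(1/4) = (9.12×10^9)^(1/4).
T = 309 K.

T ≈ 309 K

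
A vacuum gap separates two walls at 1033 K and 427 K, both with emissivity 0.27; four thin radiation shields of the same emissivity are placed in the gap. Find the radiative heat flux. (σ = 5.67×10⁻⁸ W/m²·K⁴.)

q ≈ 1960 W/m²

Each of the 5 gaps contributes resistance (2/ε − 1) = 2/0.27 − 1 = 6.407; total = 32.04.
q = σ(T₁⁴ − T₂⁴) / 32.04 = 5.67×10⁻⁸ × 1.11×10^12 / 32.04 = 1960 W/m².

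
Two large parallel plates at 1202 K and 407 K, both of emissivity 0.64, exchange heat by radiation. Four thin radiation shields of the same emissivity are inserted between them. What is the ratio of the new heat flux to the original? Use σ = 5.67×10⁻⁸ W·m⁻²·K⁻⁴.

With N identical shields there are N+1 = 5 gaps in series, each with the same radiative resistance, so the flux falls to 1/(N+1) of its unshielded value.

ratio ≈ 0.200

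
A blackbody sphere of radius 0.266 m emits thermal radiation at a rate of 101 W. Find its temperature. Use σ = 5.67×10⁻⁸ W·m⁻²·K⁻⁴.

A = 4πr² = 4π × (0.266)² = 0.889 m².
From P = σAT⁴, T = (P / σA)^(1/4) = (101 / (5.67×10⁻⁸ × 0.889))^(1/4).
T = (2.00×10^9)^(1/4) = 212 K.

T ≈ 212 K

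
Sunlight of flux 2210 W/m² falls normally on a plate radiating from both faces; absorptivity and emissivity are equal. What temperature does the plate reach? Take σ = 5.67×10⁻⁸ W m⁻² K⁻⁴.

T ≈ 374 K

Absorbed flux αS = emitted flux 2εσT⁴ per unit area; with α = ε this gives T = (S/2σ)^(1/4).
T = (2210 / (2 × 5.67×10⁻⁸))^(1/4) = (1.95×10^10)^(1/4).
T = 374 K.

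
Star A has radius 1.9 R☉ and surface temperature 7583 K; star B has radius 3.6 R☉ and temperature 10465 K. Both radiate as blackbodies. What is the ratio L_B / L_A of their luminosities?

L_B/L_A ≈ 13.0

L = 4πR²σT⁴ ∝ R²T⁴, so L_B/L_A = (3.6/1.9)² × (10465/7583)⁴ = 3.59 × 3.63 = 13.0.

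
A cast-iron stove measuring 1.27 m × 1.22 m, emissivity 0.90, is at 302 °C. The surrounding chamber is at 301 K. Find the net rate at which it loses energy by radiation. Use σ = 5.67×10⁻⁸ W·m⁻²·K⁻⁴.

A = 1.27 × 1.22 = 1.55 m².
Convert: 302 °C = 575 K.
Q = εσA(T⁴ − T_s⁴). T⁴ − T_s⁴ = (575)⁴ − (301)⁴ = 1.09×10^11 − 8.21×10^9 = 1.01×10^11 K⁴.
Q = 0.90 × 5.67×10⁻⁸ × 1.55 × 1.01×10^11 = 7990 W.

Q ≈ 7990 W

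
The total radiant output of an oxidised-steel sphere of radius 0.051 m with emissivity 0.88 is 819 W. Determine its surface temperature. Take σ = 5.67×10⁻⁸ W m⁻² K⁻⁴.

A = 4πr² = 4π × (0.051)² = 0.0327 m².
From P = εσAT⁴, T = (P / εσA)^(1/4) = (819 / (0.88 × 5.67×10⁻⁸ × 0.0327))^(1/4).
T = (5.02×10^11)^(1/4) = 842 K.

T ≈ 842 K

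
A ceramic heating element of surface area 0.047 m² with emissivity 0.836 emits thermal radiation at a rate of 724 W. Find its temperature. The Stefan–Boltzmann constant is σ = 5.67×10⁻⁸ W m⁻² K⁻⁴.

T ≈ 755 K

From P = εσAT⁴, T = (P / εσA)^(1/4) = (724 / (0.836 × 5.67×10⁻⁸ × 0.0470))^(1/4).
T = (3.25×10^11)^(1/4) = 755 K.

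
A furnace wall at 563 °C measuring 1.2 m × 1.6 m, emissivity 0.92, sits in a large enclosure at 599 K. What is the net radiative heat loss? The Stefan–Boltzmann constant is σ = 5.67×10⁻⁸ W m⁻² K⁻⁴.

A = 1.2 × 1.6 = 1.92 m².
Convert: 563 °C = 836 K.
Q = εσA(T⁴ − T_s⁴). T⁴ − T_s⁴ = (836)⁴ − (599)⁴ = 4.88×10^11 − 1.29×10^11 = 3.60×10^11 K⁴.
Q = 0.92 × 5.67×10⁻⁸ × 1.92 × 3.60×10^11 = 36000 W.

Q ≈ 36000 W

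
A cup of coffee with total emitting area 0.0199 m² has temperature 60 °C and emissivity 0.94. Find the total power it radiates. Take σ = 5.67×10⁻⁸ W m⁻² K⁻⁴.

60 °C = 333 K.
P = εσAT⁴ = 0.94 × 5.67×10⁻⁸ × 0.0199 × (333)⁴ = 0.94 × 5.67×10⁻⁸ × 0.0199 × 1.23×10^10.
P = 13.0 W.

P ≈ 13.0 W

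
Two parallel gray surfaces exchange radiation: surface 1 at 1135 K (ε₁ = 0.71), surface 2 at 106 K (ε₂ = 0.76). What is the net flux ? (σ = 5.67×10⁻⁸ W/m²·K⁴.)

q ≈ 54600 W/m²

For two large parallel gray plates, q = σ(T₁⁴ − T₂⁴) / (1/ε₁ + 1/ε₂ − 1).
1/ε₁ + 1/ε₂ − 1 = 1/0.71 + 1/0.76 − 1 = 1.724.
T₁⁴ − T₂⁴ = 1.66×10^12 − 1.26×10^8 = 1.66×10^12 K⁴.
q = 5.67×10⁻⁸ × 1.66×10^12 / 1.724 = 54600 W/m².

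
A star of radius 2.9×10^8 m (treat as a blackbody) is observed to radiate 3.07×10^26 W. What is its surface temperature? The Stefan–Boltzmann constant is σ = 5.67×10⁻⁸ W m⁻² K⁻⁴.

A = 4πr² = 4π × (2.9×10^8)² = 1.06×10^18 m².
From P = σAT⁴, T = (P / σA)^(1/4) = (3.07×10^26 / (5.67×10⁻⁸ × 1.06×10^18))^(1/4).
T = (5.12×10^15)^(1/4) = 8460 K.

T ≈ 8460 K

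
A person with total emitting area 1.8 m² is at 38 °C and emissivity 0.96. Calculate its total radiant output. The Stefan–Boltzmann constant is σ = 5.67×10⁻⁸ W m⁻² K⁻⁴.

P ≈ 917 W

38 °C = 311 K.
Stefan–Boltzmann: P = εσAT⁴ = 0.96 × 5.67×10⁻⁸ × 1.80 × (311)⁴ = 0.96 × 5.67×10⁻⁸ × 1.80 × 9.35×10^9.
P = 917 W.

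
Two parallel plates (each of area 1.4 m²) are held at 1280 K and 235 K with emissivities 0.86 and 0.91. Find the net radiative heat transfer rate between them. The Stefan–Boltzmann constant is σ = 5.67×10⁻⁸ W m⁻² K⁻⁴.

For two large parallel gray plates, q = σ(T₁⁴ − T₂⁴) / (1/ε₁ + 1/ε₂ − 1).
1/ε₁ + 1/ε₂ − 1 = 1/0.86 + 1/0.91 − 1 = 1.262.
T₁⁴ − T₂⁴ = 2.68×10^12 − 3.05×10^9 = 2.68×10^12 K⁴.
q = 5.67×10⁻⁸ × 2.68×10^12 / 1.262 = 1.20×10^5 W/m².
Q = q·A = 1.20×10^5 × 1.4 = 1.69×10^5 W.

Q ≈ 1.69×10^5 W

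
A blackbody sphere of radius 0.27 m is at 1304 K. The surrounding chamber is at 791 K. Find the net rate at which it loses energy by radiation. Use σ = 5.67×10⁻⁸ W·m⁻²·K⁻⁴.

A = 4πr² = 4π × (0.27)² = 0.916 m².
Q = σA(T⁴ − T_s⁴). T⁴ − T_s⁴ = (1304)⁴ − (791)⁴ = 2.89×10^12 − 3.91×10^11 = 2.50×10^12 K⁴.
Q = 5.67×10⁻⁸ × 0.916 × 2.50×10^12 = 1.30×10^5 W.

Q ≈ 1.30×10^5 W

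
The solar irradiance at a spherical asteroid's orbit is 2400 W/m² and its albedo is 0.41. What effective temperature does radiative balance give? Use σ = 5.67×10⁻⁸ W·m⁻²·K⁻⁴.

T ≈ 281 K

Power absorbed = (1−a)S·πR²; power emitted = 4πR²σT⁴. Equating and cancelling πR²:
T = ((1−a)S / 4σ)^(1/4) = (1420 / (4 × 5.67×10⁻⁸))^(1/4) = (6.24×10^9)^(1/4).
T = 281 K.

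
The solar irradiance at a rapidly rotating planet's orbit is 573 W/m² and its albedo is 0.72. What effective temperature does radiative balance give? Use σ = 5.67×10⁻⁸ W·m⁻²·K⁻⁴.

Power absorbed = (1−a)S·πR²; power emitted = 4πR²σT⁴. Equating and cancelling πR²:
T = ((1−a)S / 4σ)^(1/4) = (160 / (4 × 5.67×10⁻⁸))^(1/4) = (7.07×10^8)^(1/4).
T = 163 K.

T ≈ 163 K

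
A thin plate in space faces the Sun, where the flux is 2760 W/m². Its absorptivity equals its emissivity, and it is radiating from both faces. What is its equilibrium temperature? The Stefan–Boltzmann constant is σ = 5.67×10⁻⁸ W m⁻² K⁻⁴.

T ≈ 395 K

Absorbed flux αS = emitted flux 2εσT⁴ per unit area; with α = ε this gives T = (S/2σ)^(1/4).
T = (2760 / (2 × 5.67×10⁻⁸))^(1/4) = (2.43×10^10)^(1/4).
T = 395 K.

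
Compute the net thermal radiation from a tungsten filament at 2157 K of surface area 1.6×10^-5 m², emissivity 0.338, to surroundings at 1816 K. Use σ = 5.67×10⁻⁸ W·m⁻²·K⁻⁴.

Q = εσA(T⁴ − T_s⁴). T⁴ − T_s⁴ = (2157)⁴ − (1816)⁴ = 2.16×10^13 − 1.09×10^13 = 1.08×10^13 K⁴.
Q = 0.338 × 5.67×10⁻⁸ × 1.60×10^-5 × 1.08×10^13 = 3.30 W.

Q ≈ 3.30 W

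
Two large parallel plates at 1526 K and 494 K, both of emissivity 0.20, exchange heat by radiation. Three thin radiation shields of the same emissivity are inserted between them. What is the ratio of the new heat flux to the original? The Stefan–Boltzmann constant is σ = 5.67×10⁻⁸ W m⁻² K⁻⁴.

With N identical shields there are N+1 = 4 gaps in series, each with the same radiative resistance, so the flux falls to 1/(N+1) of its unshielded value.

ratio ≈ 0.250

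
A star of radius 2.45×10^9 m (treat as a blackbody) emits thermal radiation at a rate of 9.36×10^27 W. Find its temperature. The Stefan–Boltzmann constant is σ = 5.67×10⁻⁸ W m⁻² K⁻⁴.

A = 4πr² = 4π × (2.45×10^9)² = 7.54×10^19 m².
From P = σAT⁴, T = (P / σA)^(1/4) = (9.36×10^27 / (5.67×10⁻⁸ × 7.54×10^19))^(1/4).
T = (2.19×10^15)^(1/4) = 6840 K.

T ≈ 6840 K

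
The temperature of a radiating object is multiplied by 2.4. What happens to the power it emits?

factor ≈ 33.2

P ∝ T⁴, so the power scales as (2.4)⁴ = 33.2.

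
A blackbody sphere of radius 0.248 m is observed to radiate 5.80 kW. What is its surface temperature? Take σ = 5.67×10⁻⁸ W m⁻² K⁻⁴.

T ≈ 603 K

A = 4πr² = 4π × (0.248)² = 0.773 m².
From P = σAT⁴, T = (P / σA)^(1/4) = (5800 / (5.67×10⁻⁸ × 0.773))^(1/4).
T = (1.32×10^11)^(1/4) = 603 K.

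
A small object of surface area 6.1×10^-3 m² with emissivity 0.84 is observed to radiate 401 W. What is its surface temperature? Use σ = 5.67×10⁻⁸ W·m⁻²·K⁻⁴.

T ≈ 1080 K

From P = εσAT⁴, T = (P / εσA)^(1/4) = (401 / (0.84 × 5.67×10⁻⁸ × 6.10×10^-3))^(1/4).
T = (1.38×10^12)^(1/4) = 1080 K.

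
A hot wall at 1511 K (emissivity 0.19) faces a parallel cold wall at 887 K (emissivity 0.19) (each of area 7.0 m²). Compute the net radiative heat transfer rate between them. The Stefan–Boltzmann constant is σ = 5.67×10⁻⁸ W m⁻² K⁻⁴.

For two large parallel gray plates, q = σ(T₁⁴ − T₂⁴) / (1/ε₁ + 1/ε₂ − 1).
1/ε₁ + 1/ε₂ − 1 = 1/0.19 + 1/0.19 − 1 = 9.526.
T₁⁴ − T₂⁴ = 5.21×10^12 − 6.19×10^11 = 4.59×10^12 K⁴.
q = 5.67×10⁻⁸ × 4.59×10^12 / 9.526 = 27300 W/m².
Q = q·A = 27300 × 7.0 = 1.91×10^5 W.

Q ≈ 1.91×10^5 W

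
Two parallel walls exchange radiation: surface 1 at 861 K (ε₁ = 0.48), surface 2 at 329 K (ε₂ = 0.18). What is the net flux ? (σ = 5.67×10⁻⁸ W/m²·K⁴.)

q ≈ 4590 W/m²

For two large parallel gray plates, q = σ(T₁⁴ − T₂⁴) / (1/ε₁ + 1/ε₂ − 1).
1/ε₁ + 1/ε₂ − 1 = 1/0.48 + 1/0.18 − 1 = 6.639.
T₁⁴ − T₂⁴ = 5.50×10^11 − 1.17×10^10 = 5.38×10^11 K⁴.
q = 5.67×10⁻⁸ × 5.38×10^11 / 6.639 = 4590 W/m².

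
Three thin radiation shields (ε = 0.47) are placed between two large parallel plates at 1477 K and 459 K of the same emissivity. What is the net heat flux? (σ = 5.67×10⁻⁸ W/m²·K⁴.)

q ≈ 20500 W/m²

Each of the 4 gaps contributes resistance (2/ε − 1) = 2/0.47 − 1 = 3.255; total = 13.02.
q = σ(T₁⁴ − T₂⁴) / 13.02 = 5.67×10⁻⁸ × 4.71×10^12 / 13.02 = 20500 W/m².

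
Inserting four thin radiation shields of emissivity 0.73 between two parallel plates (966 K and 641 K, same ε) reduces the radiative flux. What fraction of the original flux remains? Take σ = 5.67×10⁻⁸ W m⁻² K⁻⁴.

ratio ≈ 0.200

With N identical shields there are N+1 = 5 gaps in series, each with the same radiative resistance, so the flux falls to 1/(N+1) of its unshielded value.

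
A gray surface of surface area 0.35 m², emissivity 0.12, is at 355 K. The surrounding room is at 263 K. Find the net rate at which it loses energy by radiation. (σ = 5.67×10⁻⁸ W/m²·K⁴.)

Q ≈ 26.4 W

Q = εσA(T⁴ − T_s⁴). T⁴ − T_s⁴ = (355)⁴ − (263)⁴ = 1.59×10^10 − 4.78×10^9 = 1.11×10^10 K⁴.
Q = 0.12 × 5.67×10⁻⁸ × 0.350 × 1.11×10^10 = 26.4 W.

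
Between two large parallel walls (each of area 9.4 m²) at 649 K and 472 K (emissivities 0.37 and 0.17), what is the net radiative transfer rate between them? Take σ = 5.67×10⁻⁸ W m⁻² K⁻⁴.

For two large parallel gray plates, q = σ(T₁⁴ − T₂⁴) / (1/ε₁ + 1/ε₂ − 1).
1/ε₁ + 1/ε₂ − 1 = 1/0.37 + 1/0.17 − 1 = 7.585.
T₁⁴ − T₂⁴ = 1.77×10^11 − 4.96×10^10 = 1.28×10^11 K⁴.
q = 5.67×10⁻⁸ × 1.28×10^11 / 7.585 = 955 W/m².
Q = q·A = 955 × 9.4 = 8980 W.

Q ≈ 8980 W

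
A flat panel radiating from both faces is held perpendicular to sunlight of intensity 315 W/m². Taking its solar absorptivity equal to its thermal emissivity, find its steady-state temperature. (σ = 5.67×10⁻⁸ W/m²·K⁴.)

T ≈ 230 K

Absorbed flux αS = emitted flux 2εσT⁴ per unit area; with α = ε this gives T = (S/2σ)^(1/4).
T = (315 / (2 × 5.67×10⁻⁸))^(1/4) = (2.78×10^9)^(1/4).
T = 230 K.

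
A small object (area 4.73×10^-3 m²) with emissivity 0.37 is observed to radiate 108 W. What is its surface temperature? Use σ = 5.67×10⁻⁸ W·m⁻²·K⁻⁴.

From P = εσAT⁴, T = (P / εσA)^(1/4) = (108 / (0.37 × 5.67×10⁻⁸ × 4.73×10^-3))^(1/4).
T = (1.09×10^12)^(1/4) = 1020 K.

T ≈ 1020 K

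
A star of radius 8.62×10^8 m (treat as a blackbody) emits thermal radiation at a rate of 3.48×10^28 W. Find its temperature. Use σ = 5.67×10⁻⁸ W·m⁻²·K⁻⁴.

A = 4πr² = 4π × (8.62×10^8)² = 9.34×10^18 m².
From P = σAT⁴, T = (P / σA)^(1/4) = (3.48×10^28 / (5.67×10⁻⁸ × 9.34×10^18))^(1/4).
T = (6.57×10^16)^(1/4) = 16000 K.

T ≈ 16000 K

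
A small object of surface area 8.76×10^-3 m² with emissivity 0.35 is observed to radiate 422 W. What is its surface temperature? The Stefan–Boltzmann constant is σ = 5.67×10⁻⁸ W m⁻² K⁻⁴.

T ≈ 1250 K

From P = εσAT⁴, T = (P / εσA)^(1/4) = (422 / (0.35 × 5.67×10⁻⁸ × 8.76×10^-3))^(1/4).
T = (2.43×10^12)^(1/4) = 1250 K.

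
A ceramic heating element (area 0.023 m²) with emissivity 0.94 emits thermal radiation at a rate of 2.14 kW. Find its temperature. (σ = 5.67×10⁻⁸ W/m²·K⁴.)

T ≈ 1150 K

From P = εσAT⁴, T = (P / εσA)^(1/4) = (2140 / (0.94 × 5.67×10⁻⁸ × 0.0230))^(1/4).
T = (1.75×10^12)^(1/4) = 1150 K.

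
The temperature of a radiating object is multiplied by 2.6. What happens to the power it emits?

factor ≈ 45.7

P ∝ T⁴, so the power scales as (2.6)⁴ = 45.7.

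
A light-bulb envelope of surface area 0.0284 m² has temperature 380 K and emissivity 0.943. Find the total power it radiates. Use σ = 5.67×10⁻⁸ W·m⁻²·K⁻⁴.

P = εσAT⁴ = 0.943 × 5.67×10⁻⁸ × 0.0284 × (380)⁴ = 0.943 × 5.67×10⁻⁸ × 0.0284 × 2.09×10^10.
P = 31.7 W.

P ≈ 31.7 W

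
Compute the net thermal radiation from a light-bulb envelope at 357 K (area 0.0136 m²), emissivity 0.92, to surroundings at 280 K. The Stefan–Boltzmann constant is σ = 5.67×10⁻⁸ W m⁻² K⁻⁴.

Q ≈ 7.16 W

Q = εσA(T⁴ − T_s⁴). T⁴ − T_s⁴ = (357)⁴ − (280)⁴ = 1.62×10^10 − 6.15×10^9 = 1.01×10^10 K⁴.
Q = 0.92 × 5.67×10⁻⁸ × 0.0136 × 1.01×10^10 = 7.16 W.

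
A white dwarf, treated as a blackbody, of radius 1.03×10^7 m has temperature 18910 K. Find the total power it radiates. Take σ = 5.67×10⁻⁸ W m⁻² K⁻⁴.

P ≈ 9.67×10^24 W

A = 4πr² = 4π × (1.03×10^7)² = 1.33×10^15 m².
P = σAT⁴ = 5.67×10⁻⁸ × 1.33×10^15 × (18910)⁴ = 5.67×10⁻⁸ × 1.33×10^15 × 1.28×10^17.
P = 9.67×10^24 W.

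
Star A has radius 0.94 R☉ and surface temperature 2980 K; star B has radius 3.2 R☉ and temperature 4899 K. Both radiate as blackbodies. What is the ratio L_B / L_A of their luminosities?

L = 4πR²σT⁴ ∝ R²T⁴, so L_B/L_A = (3.2/0.94)² × (4899/2980)⁴ = 11.6 × 7.30 = 84.6.

L_B/L_A ≈ 84.6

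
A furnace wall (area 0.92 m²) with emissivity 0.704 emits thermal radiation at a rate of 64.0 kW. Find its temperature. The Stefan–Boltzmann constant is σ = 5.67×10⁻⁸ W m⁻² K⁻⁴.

From P = εσAT⁴, T = (P / εσA)^(1/4) = (64000 / (0.704 × 5.67×10⁻⁸ × 0.920))^(1/4).
T = (1.74×10^12)^(1/4) = 1150 K.

T ≈ 1150 K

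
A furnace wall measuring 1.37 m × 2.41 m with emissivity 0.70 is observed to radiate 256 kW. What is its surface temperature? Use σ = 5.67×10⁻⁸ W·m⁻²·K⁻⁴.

A = 1.37 × 2.41 = 3.30 m².
From P = εσAT⁴, T = (P / εσA)^(1/4) = (2.56×10^5 / (0.70 × 5.67×10⁻⁸ × 3.30))^(1/4).
T = (1.95×10^12)^(1/4) = 1180 K.

T ≈ 1180 K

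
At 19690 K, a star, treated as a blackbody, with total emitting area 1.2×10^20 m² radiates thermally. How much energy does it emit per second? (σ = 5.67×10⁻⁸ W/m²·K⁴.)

P = σAT⁴ = 5.67×10⁻⁸ × 1.20×10^20 × (19690)⁴ = 5.67×10⁻⁸ × 1.20×10^20 × 1.50×10^17.
P = 1.02×10^30 W.

P ≈ 1.02×10^30 W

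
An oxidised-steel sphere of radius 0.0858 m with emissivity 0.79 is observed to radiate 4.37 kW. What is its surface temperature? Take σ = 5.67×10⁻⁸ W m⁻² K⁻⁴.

T ≈ 1010 K

A = 4πr² = 4π × (0.0858)² = 0.0925 m².
From P = εσAT⁴, T = (P / εσA)^(1/4) = (4370 / (0.79 × 5.67×10⁻⁸ × 0.0925))^(1/4).
T = (1.05×10^12)^(1/4) = 1010 K.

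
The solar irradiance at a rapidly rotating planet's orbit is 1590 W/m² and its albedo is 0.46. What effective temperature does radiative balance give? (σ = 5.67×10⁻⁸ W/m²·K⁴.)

Power absorbed = (1−a)S·πR²; power emitted = 4πR²σT⁴. Equating and cancelling πR²:
T = ((1−a)S / 4σ)^(1/4) = (859 / (4 × 5.67×10⁻⁸))^(1/4) = (3.79×10^9)^(1/4).
T = 248 K.

T ≈ 248 K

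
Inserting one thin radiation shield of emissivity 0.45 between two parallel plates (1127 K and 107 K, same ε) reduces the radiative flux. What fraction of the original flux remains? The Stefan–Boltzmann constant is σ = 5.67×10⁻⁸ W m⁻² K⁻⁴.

ratio ≈ 0.500

With N identical shields there are N+1 = 2 gaps in series, each with the same radiative resistance, so the flux falls to 1/(N+1) of its unshielded value.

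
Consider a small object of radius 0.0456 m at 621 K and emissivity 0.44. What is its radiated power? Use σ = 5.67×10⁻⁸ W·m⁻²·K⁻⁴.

P ≈ 96.9 W

A = 4πr² = 4π × (0.0456)² = 0.0261 m².
Stefan–Boltzmann: P = εσAT⁴ = 0.44 × 5.67×10⁻⁸ × 0.0261 × (621)⁴ = 0.44 × 5.67×10⁻⁸ × 0.0261 × 1.49×10^11.
P = 96.9 W.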